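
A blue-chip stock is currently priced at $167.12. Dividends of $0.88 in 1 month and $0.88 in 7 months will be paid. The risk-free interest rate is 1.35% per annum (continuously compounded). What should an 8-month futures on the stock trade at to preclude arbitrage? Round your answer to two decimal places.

$166.86

PV(dividends) I = 0.88·e^(−0.0135·1/12) + 0.88·e^(−0.0135·7/12)
I = 0.8790 + 0.8731 = 1.7521
F = (S − I)·e^(rT) = (167.12 − 1.7521) · e^(0.0135·8/12)
= 165.3679 · e^0.009000 = 165.3679 × 1.009041 = $166.86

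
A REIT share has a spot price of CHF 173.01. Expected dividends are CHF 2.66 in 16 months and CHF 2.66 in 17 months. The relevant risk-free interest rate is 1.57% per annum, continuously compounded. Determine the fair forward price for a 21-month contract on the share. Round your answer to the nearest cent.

PV(dividends) I = 2.66·e^(−0.0157·16/12) + 2.66·e^(−0.0157·17/12)
I = 2.6049 + 2.6015 = 5.2064
F = (S − I)·e^(rT) = (173.01 − 5.2064) · e^(0.0157·21/12)
= 167.8036 · e^0.027475 = 167.8036 × 1.027856 = CHF 172.48

CHF 172.48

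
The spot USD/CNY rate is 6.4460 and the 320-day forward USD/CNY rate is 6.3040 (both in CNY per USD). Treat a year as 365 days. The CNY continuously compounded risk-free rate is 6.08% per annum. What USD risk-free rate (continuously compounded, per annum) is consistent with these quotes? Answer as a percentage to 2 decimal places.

8.62%

F = S·e^((r_CNY − r_USD)T) ⇒ r_USD = r_CNY − ln(F/S)/T
ln(6.3040/6.4460) = -0.022275; /(320/365) = -0.025407
r_USD = 0.0608 + 0.025407 = 0.086207
r_USD = 8.62%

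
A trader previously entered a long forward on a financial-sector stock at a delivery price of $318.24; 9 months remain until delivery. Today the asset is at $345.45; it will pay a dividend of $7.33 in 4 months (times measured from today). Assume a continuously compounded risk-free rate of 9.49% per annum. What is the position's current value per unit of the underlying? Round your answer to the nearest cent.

PV(remaining dividends) I = 7.33·e^(−0.0949·4/12) = 7.1018
Current forward F = (S − I)·e^(rT) = (345.45 − 7.1018)·e^(0.0949·9/12) = 338.3482 × 1.073769 = 363.3078
Value (long) = (F − K)·e^(−rT) = (363.3078 − 318.24) × 0.931299 = 41.9716
Value = $41.97

$41.97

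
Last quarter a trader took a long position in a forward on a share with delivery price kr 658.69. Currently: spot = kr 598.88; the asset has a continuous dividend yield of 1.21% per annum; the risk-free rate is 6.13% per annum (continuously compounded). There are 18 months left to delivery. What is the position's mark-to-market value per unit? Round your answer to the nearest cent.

Current fair forward for the remaining 18 months: F = S·e^((r − q)·T), (r − q) = 0.0613 − 0.0121 = 0.0492
F = 598.88 · e^(0.0492 × 18/12) = 598.88 × 1.076591 = 644.7488
Value of long forward = (F − K)·e^(−rT) = (644.7488 − 658.69) · e^(−0.0613·18/12)
= -13.9412 × 0.912151 = -12.72

-kr 12.72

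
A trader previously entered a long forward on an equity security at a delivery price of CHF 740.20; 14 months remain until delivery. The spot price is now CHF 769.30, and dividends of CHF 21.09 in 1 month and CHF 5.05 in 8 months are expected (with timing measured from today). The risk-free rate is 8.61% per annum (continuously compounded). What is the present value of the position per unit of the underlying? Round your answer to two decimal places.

CHF 74.13

PV(remaining dividends) I = 21.09·e^(−0.0861·1/12) + 5.05·e^(−0.0861·8/12) = 25.7075
Current forward F = (S − I)·e^(rT) = (769.30 − 25.7075)·e^(0.0861·14/12) = 743.5925 × 1.105668 = 822.1664
Value (long) = (F − K)·e^(−rT) = (822.1664 − 740.20) × 0.904430 = 74.1329
Value = CHF 74.13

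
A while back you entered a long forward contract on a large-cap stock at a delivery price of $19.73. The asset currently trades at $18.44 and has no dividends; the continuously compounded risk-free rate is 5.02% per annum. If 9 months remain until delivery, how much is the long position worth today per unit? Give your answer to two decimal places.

Current fair forward for the remaining 9 months: F = S·e^(r·T), r = 0.0502
F = 18.44 · e^(0.0502 × 9/12) = 18.44 × 1.038368 = 19.1475
Value of long forward = (F − K)·e^(−rT) = (19.1475 − 19.73) · e^(−0.0502·9/12)
= -0.5825 × 0.963050 = -0.56

-$0.56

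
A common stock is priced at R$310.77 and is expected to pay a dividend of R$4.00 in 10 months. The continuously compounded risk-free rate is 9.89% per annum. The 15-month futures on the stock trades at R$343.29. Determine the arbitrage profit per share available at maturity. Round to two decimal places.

PV(dividends) I = 4.00·e^(−0.0989·10/12) = 3.6836
Fair futures F* = (S − I)·e^(rT) = (310.77 − 3.6836)·e^0.123625 = 307.0864 × 1.131591 = 347.4962
Market R$343.29 < fair 347.4962: forward underpriced → reverse cash-and-carry (short the stock, invest proceeds at r, pay the dividends, go long the forward).
Profit at T = |F_mkt − F*| = |343.29 − 347.4962| = R$4.21 per share

R$4.21 per share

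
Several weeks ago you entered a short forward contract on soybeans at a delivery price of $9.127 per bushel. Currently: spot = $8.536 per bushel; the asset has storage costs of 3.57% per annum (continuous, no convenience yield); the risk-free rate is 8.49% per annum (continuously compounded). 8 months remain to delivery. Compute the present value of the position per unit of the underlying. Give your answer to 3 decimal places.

Current fair forward for the remaining 8 months: F = S·e^((r + u)·T), (r + u) = 0.0849 + 0.0357 = 0.1206
F = 8.536 · e^(0.1206 × 8/12) = 8.536 × 1.083720 = 9.2506
Value of long forward = (F − K)·e^(−rT) = (9.2506 − 9.127) · e^(−0.0849·8/12)
= 0.1236 × 0.944972 = 0.117
Short position value = −(long value) = -$0.117

-$0.117 per bushel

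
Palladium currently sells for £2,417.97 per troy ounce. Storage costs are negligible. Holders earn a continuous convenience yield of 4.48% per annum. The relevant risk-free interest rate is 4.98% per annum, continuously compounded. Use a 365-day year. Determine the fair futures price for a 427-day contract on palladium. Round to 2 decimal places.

Net carry = r + u − y = 0.0498 + 0.0000 − 0.0448 = 0.0050
F = S·e^((r+u−y)T) = 2417.97 · e^(0.0050 × 427/365) = 2417.97 · e^0.00584932
= 2417.97 × 1.00586646 = £2,432.15 per troy ounce

£2,432.15 per troy ounce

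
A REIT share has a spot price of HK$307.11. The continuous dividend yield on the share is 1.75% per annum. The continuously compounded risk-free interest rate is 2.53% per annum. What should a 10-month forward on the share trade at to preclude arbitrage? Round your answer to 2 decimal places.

F = S·e^((r − q)T) = 307.11 · e^((0.0253 − 0.0175) × 10/12)
= 307.11 · e^0.006500 = 307.11 × 1.006521
F = HK$309.11

HK$309.11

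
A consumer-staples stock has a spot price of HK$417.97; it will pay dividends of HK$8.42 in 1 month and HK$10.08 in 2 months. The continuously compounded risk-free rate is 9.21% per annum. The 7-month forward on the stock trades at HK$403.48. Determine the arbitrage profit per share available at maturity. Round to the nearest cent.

HK$18.27 per share

PV(dividends) I = 8.42·e^(−0.0921·1/12) + 10.08·e^(−0.0921·2/12) = 18.2821
Fair forward F* = (S − I)·e^(rT) = (417.97 − 18.2821)·e^0.053725 = 399.6879 × 1.055194 = 421.7483
Market HK$403.48 < fair 421.7483: forward underpriced → reverse cash-and-carry (short the stock, invest proceeds at r, pay the dividends, go long the forward).
Profit at T = |F_mkt − F*| = |403.48 − 421.7483| = HK$18.27 per share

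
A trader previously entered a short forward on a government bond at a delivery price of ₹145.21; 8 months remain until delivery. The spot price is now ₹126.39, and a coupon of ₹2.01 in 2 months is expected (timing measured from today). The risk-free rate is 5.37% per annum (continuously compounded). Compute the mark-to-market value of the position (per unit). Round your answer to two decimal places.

PV(remaining coupons) I = 2.01·e^(−0.0537·2/12) = 1.9921
Current forward F = (S − I)·e^(rT) = (126.39 − 1.9921)·e^(0.0537·8/12) = 124.3979 × 1.036449 = 128.9321
Value (long) = (F − K)·e^(−rT) = (128.9321 − 145.21) × 0.964833 = -15.7055
Short position value = −(long value) = ₹15.71

₹15.71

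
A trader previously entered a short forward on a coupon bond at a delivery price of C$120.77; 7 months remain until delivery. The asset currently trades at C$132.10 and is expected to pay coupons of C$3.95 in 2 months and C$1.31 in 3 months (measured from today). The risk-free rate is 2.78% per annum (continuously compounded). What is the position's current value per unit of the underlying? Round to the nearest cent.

-C$8.04

PV(remaining coupons) I = 3.95·e^(−0.0278·2/12) + 1.31·e^(−0.0278·3/12) = 5.2327
Current forward F = (S − I)·e^(rT) = (132.10 − 5.2327)·e^(0.0278·7/12) = 126.8673 × 1.016349 = 128.9415
Value (long) = (F − K)·e^(−rT) = (128.9415 − 120.77) × 0.983914 = 8.0401
Short position value = −(long value) = -C$8.04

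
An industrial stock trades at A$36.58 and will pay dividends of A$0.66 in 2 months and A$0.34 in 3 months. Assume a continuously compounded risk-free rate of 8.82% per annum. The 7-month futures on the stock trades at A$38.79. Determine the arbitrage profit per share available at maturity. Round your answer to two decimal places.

PV(dividends) I = 0.66·e^(−0.0882·2/12) + 0.34·e^(−0.0882·3/12) = 0.9830
Fair futures F* = (S − I)·e^(rT) = (36.58 − 0.9830)·e^0.051450 = 35.5970 × 1.052797 = 37.4764
Market A$38.79 > fair 37.4764: forward overpriced → cash-and-carry (borrow at r, buy the stock and collect the dividends, short the forward).
Profit at T = |F_mkt − F*| = |38.79 − 37.4764| = A$1.31 per share

A$1.31 per share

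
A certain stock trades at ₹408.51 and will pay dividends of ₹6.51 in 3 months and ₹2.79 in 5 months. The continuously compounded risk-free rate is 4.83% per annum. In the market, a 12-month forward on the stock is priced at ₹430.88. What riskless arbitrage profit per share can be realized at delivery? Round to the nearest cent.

₹11.77 per share

PV(dividends) I = 6.51·e^(−0.0483·3/12) + 2.79·e^(−0.0483·5/12) = 9.1663
Fair forward F* = (S − I)·e^(rT) = (408.51 − 9.1663)·e^0.048300 = 399.3437 × 1.049485 = 419.1052
Market ₹430.88 > fair 419.1052: forward overpriced → cash-and-carry (borrow at r, buy the stock and collect the dividends, short the forward).
Profit at T = |F_mkt − F*| = |430.88 − 419.1052| = ₹11.77 per share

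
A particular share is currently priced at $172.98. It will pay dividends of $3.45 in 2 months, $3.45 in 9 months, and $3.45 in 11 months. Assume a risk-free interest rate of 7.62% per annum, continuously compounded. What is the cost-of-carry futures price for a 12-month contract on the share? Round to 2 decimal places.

PV(dividends) I = 3.45·e^(−0.0762·2/12) + 3.45·e^(−0.0762·9/12) + 3.45·e^(−0.0762·11/12)
I = 3.4065 + 3.2584 + 3.2172 = 9.8821
F = (S − I)·e^(rT) = (172.98 − 9.8821) · e^(0.0762·12/12)
= 163.0979 · e^0.076200 = 163.0979 × 1.079178 = $176.01

$176.01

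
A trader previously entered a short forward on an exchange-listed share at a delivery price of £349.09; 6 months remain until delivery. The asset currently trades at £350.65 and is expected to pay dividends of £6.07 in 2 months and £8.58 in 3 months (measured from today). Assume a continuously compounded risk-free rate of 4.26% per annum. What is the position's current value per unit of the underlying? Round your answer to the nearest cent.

£5.60

PV(remaining dividends) I = 6.07·e^(−0.0426·2/12) + 8.58·e^(−0.0426·3/12) = 14.5162
Current forward F = (S − I)·e^(rT) = (350.65 − 14.5162)·e^(0.0426·6/12) = 336.1338 × 1.021528 = 343.3701
Value (long) = (F − K)·e^(−rT) = (343.3701 − 349.09) × 0.978925 = -5.5994
Short position value = −(long value) = £5.60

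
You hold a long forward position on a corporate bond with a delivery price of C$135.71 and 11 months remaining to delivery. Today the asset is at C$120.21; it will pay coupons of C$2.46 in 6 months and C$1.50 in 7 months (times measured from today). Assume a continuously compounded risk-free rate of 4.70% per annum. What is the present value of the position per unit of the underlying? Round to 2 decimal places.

-C$13.64

PV(remaining coupons) I = 2.46·e^(−0.0470·6/12) + 1.50·e^(−0.0470·7/12) = 3.8623
Current forward F = (S − I)·e^(rT) = (120.21 − 3.8623)·e^(0.0470·11/12) = 116.3477 × 1.044025 = 121.4699
Value (long) = (F − K)·e^(−rT) = (121.4699 − 135.71) × 0.957832 = -13.6396
Value = -C$13.64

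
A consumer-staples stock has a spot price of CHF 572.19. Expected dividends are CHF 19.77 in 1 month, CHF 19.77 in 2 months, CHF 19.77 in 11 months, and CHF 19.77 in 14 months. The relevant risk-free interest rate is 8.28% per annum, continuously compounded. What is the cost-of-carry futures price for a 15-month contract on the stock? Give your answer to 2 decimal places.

PV(dividends) I = 19.77·e^(−0.0828·1/12) + 19.77·e^(−0.0828·2/12) + 19.77·e^(−0.0828·11/12) + 19.77·e^(−0.0828·14/12)
I = 19.6341 + 19.4990 + 18.3250 + 17.9496 = 75.4077
F = (S − I)·e^(rT) = (572.19 − 75.4077) · e^(0.0828·15/12)
= 496.7823 · e^0.103500 = 496.7823 × 1.109046 = CHF 550.95

CHF 550.95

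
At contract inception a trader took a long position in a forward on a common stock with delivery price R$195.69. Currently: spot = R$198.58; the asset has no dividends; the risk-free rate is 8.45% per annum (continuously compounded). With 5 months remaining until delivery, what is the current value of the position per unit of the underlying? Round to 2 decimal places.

R$9.66

Current fair forward for the remaining 5 months: F = S·e^(r·T), r = 0.0845
F = 198.58 · e^(0.0845 × 5/12) = 198.58 × 1.035835 = 205.6961
Value of long forward = (F − K)·e^(−rT) = (205.6961 − 195.69) · e^(−0.0845·5/12)
= 10.0061 × 0.965404 = 9.66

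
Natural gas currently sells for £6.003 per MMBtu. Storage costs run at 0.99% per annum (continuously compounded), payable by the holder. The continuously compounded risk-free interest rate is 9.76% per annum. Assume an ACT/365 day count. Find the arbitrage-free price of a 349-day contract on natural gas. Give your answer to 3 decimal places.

£6.653 per MMBtu

Net carry = r + u − y = 0.0976 + 0.0099 − 0.0000 = 0.1075
F = S·e^((r+u−y)T) = 6.003 · e^(0.1075 × 349/365) = 6.003 · e^0.102788
= 6.003 × 1.108256 = £6.653 per MMBtu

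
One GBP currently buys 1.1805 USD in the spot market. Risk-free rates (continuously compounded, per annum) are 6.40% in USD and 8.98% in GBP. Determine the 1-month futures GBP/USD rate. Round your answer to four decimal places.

1.1780

F = S·e^((r_USD − r_GBP)T) = 1.1805 · e^((0.0640 − 0.0898) × 1/12)
= 1.1805 · e^-0.002150 = 1.1805 × 0.997852
F = 1.1780 USD per GBP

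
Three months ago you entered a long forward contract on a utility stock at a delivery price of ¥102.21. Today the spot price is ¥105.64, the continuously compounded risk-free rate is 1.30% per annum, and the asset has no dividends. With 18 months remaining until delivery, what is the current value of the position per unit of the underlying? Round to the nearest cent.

Current fair forward for the remaining 18 months: F = S·e^(r·T), r = 0.0130
F = 105.64 · e^(0.0130 × 18/12) = 105.64 × 1.019691 = 107.7202
Value of long forward = (F − K)·e^(−rT) = (107.7202 − 102.21) · e^(−0.0130·18/12)
= 5.5102 × 0.980689 = 5.40

¥5.40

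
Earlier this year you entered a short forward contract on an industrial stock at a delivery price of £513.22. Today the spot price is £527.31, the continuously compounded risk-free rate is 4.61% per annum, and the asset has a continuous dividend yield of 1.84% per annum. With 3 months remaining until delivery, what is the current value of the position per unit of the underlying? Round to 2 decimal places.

-£17.55

Current fair forward for the remaining 3 months: F = S·e^((r − q)·T), (r − q) = 0.0461 − 0.0184 = 0.0277
F = 527.31 · e^(0.0277 × 3/12) = 527.31 × 1.006949 = 530.9743
Value of long forward = (F − K)·e^(−rT) = (530.9743 − 513.22) · e^(−0.0461·3/12)
= 17.7543 × 0.988541 = 17.55
Short position value = −(long value) = -£17.55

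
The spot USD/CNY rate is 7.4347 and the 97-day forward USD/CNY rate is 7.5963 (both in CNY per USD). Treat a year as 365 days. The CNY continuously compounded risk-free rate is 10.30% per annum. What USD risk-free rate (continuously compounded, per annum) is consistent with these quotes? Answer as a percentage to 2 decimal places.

2.21%

F = S·e^((r_CNY − r_USD)T) ⇒ r_USD = r_CNY − ln(F/S)/T
ln(7.5963/7.4347) = 0.021503; /(97/365) = 0.080913
r_USD = 0.1030 − 0.080913 = 0.022087
r_USD = 2.21%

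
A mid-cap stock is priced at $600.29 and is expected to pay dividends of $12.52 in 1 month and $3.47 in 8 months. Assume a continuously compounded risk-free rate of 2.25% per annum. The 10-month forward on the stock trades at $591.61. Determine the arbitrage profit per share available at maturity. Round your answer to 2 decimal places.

$3.83 per share

PV(dividends) I = 12.52·e^(−0.0225·1/12) + 3.47·e^(−0.0225·8/12) = 15.9149
Fair forward F* = (S − I)·e^(rT) = (600.29 − 15.9149)·e^0.018750 = 584.3751 × 1.018927 = 595.4356
Market $591.61 < fair 595.4356: forward underpriced → reverse cash-and-carry (short the stock, invest proceeds at r, pay the dividends, go long the forward).
Profit at T = |F_mkt − F*| = |591.61 − 595.4356| = $3.83 per share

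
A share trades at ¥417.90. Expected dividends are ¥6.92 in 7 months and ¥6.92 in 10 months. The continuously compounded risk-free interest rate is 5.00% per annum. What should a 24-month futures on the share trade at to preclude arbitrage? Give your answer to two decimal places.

PV(dividends) I = 6.92·e^(−0.0500·7/12) + 6.92·e^(−0.0500·10/12)
I = 6.7211 + 6.6376 = 13.3587
F = (S − I)·e^(rT) = (417.90 − 13.3587) · e^(0.0500·24/12)
= 404.5413 · e^0.100000 = 404.5413 × 1.105171 = ¥447.09

¥447.09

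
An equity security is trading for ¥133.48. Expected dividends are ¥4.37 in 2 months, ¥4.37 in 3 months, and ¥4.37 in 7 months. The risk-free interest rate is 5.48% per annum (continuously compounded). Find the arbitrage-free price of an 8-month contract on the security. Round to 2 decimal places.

¥125.09

PV(dividends) I = 4.37·e^(−0.0548·2/12) + 4.37·e^(−0.0548·3/12) + 4.37·e^(−0.0548·7/12)
I = 4.3303 + 4.3105 + 4.2325 = 12.8733
F = (S − I)·e^(rT) = (133.48 − 12.8733) · e^(0.0548·8/12)
= 120.6067 · e^0.036533 = 120.6067 × 1.037209 = ¥125.09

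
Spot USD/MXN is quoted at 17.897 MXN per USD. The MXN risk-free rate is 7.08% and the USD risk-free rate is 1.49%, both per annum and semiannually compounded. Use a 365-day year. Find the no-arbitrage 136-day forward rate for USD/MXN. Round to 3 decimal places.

By covered interest parity, F = S · (1+r_MXN/2)^(2T) / (1+r_USD/2)^(2T)
= 17.897 × 1.026263 / 1.005547 = 17.897 × 1.020602
F = 18.266 MXN per USD

18.266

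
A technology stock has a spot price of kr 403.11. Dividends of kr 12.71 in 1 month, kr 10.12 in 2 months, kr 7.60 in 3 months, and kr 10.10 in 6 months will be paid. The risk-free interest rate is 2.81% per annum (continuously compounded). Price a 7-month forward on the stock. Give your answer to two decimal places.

PV(dividends) I = 12.71·e^(−0.0281·1/12) + 10.12·e^(−0.0281·2/12) + 7.60·e^(−0.0281·3/12) + 10.10·e^(−0.0281·6/12)
I = 12.6803 + 10.0727 + 7.5468 + 9.9591 = 40.2589
F = (S − I)·e^(rT) = (403.11 − 40.2589) · e^(0.0281·7/12)
= 362.8511 · e^0.016392 = 362.8511 × 1.016527 = kr 368.85

kr 368.85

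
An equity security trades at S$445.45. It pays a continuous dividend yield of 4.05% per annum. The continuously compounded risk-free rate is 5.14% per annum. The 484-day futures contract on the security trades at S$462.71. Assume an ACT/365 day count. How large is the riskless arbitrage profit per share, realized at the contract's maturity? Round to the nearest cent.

Fair futures: F* = S·e^(carry·T), with carry = (r − q) = 0.0514 − 0.0405 = 0.0109
F* = 445.45 · e^(0.0109 × 484/365) = 445.45 · e^0.014454 = 445.45 × 1.014559 = S$451.9353
Market S$462.71 > fair S$451.9353: forward overpriced → cash-and-carry (buy spot, short the forward).
At maturity, profit = |F_mkt − F*| = |462.71 − 451.9353| = S$10.77 per share

S$10.77 per share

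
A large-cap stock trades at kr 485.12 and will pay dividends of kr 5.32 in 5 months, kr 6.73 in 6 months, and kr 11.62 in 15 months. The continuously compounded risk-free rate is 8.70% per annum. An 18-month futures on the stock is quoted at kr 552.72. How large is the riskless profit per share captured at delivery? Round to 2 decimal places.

PV(dividends) I = 5.32·e^(−0.0870·5/12) + 6.73·e^(−0.0870·6/12) + 11.62·e^(−0.0870·15/12) = 21.9967
Fair futures F* = (S − I)·e^(rT) = (485.12 − 21.9967)·e^0.130500 = 463.1233 × 1.139398 = 527.6818
Market kr 552.72 > fair 527.6818: forward overpriced → cash-and-carry (borrow at r, buy the stock and collect the dividends, short the forward).
Profit at T = |F_mkt − F*| = |552.72 − 527.6818| = kr 25.04 per share

kr 25.04 per share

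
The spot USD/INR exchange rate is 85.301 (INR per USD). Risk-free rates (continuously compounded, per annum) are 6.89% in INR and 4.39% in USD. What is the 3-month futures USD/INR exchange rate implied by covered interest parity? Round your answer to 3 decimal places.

F = S·e^((r_INR − r_USD)T) = 85.301 · e^((0.0689 − 0.0439) × 3/12)
= 85.301 · e^0.006250 = 85.301 × 1.006270
F = 85.836 INR per USD

85.836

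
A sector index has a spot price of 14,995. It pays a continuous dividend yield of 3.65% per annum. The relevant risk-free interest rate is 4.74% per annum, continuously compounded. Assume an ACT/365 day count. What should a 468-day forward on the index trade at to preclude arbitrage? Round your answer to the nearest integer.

15,206

F = S·e^((r − q)T) = 14995 · e^((0.0474 − 0.0365) × 468/365)
= 14995 · e^0.013976 = 14995 × 1.014074
F = 15,206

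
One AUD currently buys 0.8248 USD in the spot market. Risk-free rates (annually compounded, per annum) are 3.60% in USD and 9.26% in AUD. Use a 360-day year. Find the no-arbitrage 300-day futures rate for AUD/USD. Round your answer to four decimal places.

By covered interest parity, F = S · (1+r_USD)^T / (1+r_AUD)^T
= 0.8248 × 1.029911 / 1.076592 = 0.8248 × 0.956640
F = 0.7890 USD per AUD

0.7890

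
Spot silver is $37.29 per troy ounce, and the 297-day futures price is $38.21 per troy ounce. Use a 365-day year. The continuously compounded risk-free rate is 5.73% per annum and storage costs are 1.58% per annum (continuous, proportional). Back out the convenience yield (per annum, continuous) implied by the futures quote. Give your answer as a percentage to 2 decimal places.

4.31%

F = S·e^((r+u−y)T) ⇒ (r+u−y) = ln(F/S)/T
ln(38.21/37.29) = 0.024372; /T ⇒ 0.029952
y = r + u − ln(F/S)/T = 0.0573 + 0.0158 − 0.029952 = 0.043148
y = 4.31%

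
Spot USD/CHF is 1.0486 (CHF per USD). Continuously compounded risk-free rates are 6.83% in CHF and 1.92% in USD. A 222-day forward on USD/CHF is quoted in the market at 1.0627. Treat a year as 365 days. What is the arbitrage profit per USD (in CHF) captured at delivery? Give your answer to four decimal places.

Fair forward: F* = S·e^(carry·T), with carry = (r_CHF − r_USD) = 0.0683 − 0.0192 = 0.0491
F* = 1.0486 · e^(0.0491 × 222/365) = 1.0486 · e^0.029864 = 1.0486 × 1.030314 = 1.0804
Market 1.0627 < fair 1.0804: forward underpriced → reverse cash-and-carry (short spot, go long the forward).
At maturity, profit = |F_mkt − F*| = |1.0627 − 1.0804| = 0.0177 per USD (in CHF)

0.0177 per USD (in CHF)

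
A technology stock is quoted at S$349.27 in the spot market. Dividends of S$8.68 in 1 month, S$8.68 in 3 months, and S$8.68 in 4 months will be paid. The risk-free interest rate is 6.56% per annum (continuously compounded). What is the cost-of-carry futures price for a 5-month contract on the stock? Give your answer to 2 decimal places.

S$332.57

PV(dividends) I = 8.68·e^(−0.0656·1/12) + 8.68·e^(−0.0656·3/12) + 8.68·e^(−0.0656·4/12)
I = 8.6327 + 8.5388 + 8.4923 = 25.6638
F = (S − I)·e^(rT) = (349.27 − 25.6638) · e^(0.0656·5/12)
= 323.6062 · e^0.027333 = 323.6062 × 1.027710 = S$332.57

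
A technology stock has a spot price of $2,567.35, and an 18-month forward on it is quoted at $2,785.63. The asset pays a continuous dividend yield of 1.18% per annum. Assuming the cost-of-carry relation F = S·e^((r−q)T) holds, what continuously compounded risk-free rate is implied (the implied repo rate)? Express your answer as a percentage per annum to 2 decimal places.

From F = S·e^((r−q)T): (r − q) = ln(F/S)/T
ln(2785.63/2567.35) = ln(1.085022) = 0.081600
(r − q) = 0.081600 / (18/12) = 0.054400
r = ln(F/S)/T + q = 0.054400 + 0.0118 = 0.066200
r = 6.62%

6.62%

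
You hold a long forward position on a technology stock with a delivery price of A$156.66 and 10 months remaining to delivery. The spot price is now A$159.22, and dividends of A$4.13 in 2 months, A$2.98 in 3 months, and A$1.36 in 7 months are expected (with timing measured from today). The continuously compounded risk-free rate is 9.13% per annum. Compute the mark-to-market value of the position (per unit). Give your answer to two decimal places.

PV(remaining dividends) I = 4.13·e^(−0.0913·2/12) + 2.98·e^(−0.0913·3/12) + 1.36·e^(−0.0913·7/12) = 8.2698
Current forward F = (S − I)·e^(rT) = (159.22 − 8.2698)·e^(0.0913·10/12) = 150.9502 × 1.079052 = 162.8831
Value (long) = (F − K)·e^(−rT) = (162.8831 − 156.66) × 0.926739 = 5.7672
Value = A$5.77

A$5.77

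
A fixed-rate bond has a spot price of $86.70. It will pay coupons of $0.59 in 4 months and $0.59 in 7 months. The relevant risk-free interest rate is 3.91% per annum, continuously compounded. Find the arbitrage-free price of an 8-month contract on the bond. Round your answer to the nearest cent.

PV(coupons) I = 0.59·e^(−0.0391·4/12) + 0.59·e^(−0.0391·7/12)
I = 0.5824 + 0.5767 = 1.1591
F = (S − I)·e^(rT) = (86.70 − 1.1591) · e^(0.0391·8/12)
= 85.5409 · e^0.026067 = 85.5409 × 1.026410 = $87.80

$87.80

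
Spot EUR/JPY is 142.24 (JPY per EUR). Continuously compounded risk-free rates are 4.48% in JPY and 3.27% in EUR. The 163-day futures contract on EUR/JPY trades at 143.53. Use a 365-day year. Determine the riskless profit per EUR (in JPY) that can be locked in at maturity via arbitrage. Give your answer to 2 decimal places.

0.52 per EUR (in JPY)

Fair futures: F* = S·e^(carry·T), with carry = (r_JPY − r_EUR) = 0.0448 − 0.0327 = 0.0121
F* = 142.24 · e^(0.0121 × 163/365) = 142.24 · e^0.005404 = 142.24 × 1.005419 = 143.0108
Market 143.53 > fair 143.0108: forward overpriced → cash-and-carry (buy spot, short the forward).
At maturity, profit = |F_mkt − F*| = |143.53 − 143.0108| = 0.52 per EUR (in JPY)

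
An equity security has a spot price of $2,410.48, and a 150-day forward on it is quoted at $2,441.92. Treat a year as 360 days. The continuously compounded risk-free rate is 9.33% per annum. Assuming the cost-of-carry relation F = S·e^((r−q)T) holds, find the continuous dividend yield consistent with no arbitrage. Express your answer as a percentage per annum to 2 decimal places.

6.22%

From F = S·e^((r−q)T): (r − q) = ln(F/S)/T
ln(2441.92/2410.48) = ln(1.013043) = 0.012959
(r − q) = 0.012959 / (150/360) = 0.031102
q = r − ln(F/S)/T = 0.0933 − 0.031102 = 0.062198
q = 6.22%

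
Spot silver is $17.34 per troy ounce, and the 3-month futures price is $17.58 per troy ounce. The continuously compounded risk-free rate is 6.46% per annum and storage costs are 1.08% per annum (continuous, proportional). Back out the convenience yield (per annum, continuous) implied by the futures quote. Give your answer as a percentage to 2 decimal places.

2.04%

F = S·e^((r+u−y)T) ⇒ (r+u−y) = ln(F/S)/T
ln(17.58/17.34) = 0.013746; /T ⇒ 0.054984
y = r + u − ln(F/S)/T = 0.0646 + 0.0108 − 0.054984 = 0.020416
y = 2.04%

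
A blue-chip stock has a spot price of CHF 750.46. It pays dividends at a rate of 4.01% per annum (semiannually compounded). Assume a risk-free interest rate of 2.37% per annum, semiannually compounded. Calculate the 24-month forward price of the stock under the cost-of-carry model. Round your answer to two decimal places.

F = S · (1+r/2)^(2T) / (1+q/2)^(2T)
= 750.46 × 1.048249 / 1.082644 = 750.46 × 0.968231
F = CHF 726.62

CHF 726.62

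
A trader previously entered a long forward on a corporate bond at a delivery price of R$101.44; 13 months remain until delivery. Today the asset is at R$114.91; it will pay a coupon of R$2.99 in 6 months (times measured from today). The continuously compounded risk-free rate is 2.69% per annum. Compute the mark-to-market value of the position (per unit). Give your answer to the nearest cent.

R$13.43

PV(remaining coupons) I = 2.99·e^(−0.0269·6/12) = 2.9501
Current forward F = (S − I)·e^(rT) = (114.91 − 2.9501)·e^(0.0269·13/12) = 111.9599 × 1.029570 = 115.2706
Value (long) = (F − K)·e^(−rT) = (115.2706 − 101.44) × 0.971279 = 13.4334
Value = R$13.43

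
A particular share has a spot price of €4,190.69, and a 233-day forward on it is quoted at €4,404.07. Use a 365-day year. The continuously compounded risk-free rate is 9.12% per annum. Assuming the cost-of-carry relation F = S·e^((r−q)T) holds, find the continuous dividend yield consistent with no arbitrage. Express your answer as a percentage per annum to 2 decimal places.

1.34%

From F = S·e^((r−q)T): (r − q) = ln(F/S)/T
ln(4404.07/4190.69) = ln(1.050918) = 0.049664
(r − q) = 0.049664 / (233/365) = 0.077800
q = r − ln(F/S)/T = 0.0912 − 0.077800 = 0.013400
q = 1.34%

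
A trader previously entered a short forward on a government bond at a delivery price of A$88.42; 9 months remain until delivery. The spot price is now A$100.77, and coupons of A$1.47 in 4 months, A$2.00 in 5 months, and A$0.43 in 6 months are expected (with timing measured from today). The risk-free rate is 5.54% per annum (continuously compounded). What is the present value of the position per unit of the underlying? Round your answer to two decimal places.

PV(remaining coupons) I = 1.47·e^(−0.0554·4/12) + 2.00·e^(−0.0554·5/12) + 0.43·e^(−0.0554·6/12) = 3.8157
Current forward F = (S − I)·e^(rT) = (100.77 − 3.8157)·e^(0.0554·9/12) = 96.9543 × 1.042425 = 101.0676
Value (long) = (F − K)·e^(−rT) = (101.0676 − 88.42) × 0.959301 = 12.1329
Short position value = −(long value) = -A$12.13

-A$12.13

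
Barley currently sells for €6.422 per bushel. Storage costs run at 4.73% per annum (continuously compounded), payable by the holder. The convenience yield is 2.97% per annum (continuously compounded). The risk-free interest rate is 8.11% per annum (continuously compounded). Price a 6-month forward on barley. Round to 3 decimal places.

Net carry = r + u − y = 0.0811 + 0.0473 − 0.0297 = 0.0987
F = S·e^((r+u−y)T) = 6.422 · e^(0.0987 × 6/12) = 6.422 · e^0.049350
= 6.422 × 1.050588 = €6.747 per bushel

€6.747 per bushel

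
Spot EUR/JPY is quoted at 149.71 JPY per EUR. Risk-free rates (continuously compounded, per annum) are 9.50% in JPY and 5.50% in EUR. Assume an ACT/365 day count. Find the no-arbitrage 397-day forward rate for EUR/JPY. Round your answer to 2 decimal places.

156.37

F = S·e^((r_JPY − r_EUR)T) = 149.71 · e^((0.0950 − 0.0550) × 397/365)
= 149.71 · e^0.043507 = 149.71 × 1.044467
F = 156.37 JPY per EUR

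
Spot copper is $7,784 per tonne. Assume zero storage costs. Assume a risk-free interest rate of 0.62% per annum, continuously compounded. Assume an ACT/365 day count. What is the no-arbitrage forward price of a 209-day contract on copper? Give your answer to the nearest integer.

$7,812 per tonne

F = S·e^(rT) = 7784 · e^(0.0062 × 209/365) = 7784 · e^0.003550
= 7784 × 1.003556 = $7,812 per tonne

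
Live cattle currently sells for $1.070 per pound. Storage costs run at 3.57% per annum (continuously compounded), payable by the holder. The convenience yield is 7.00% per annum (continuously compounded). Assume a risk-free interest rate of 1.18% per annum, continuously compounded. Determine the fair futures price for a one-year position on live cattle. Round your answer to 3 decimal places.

$1.046 per pound

Net carry = r + u − y = 0.0118 + 0.0357 − 0.0700 = -0.0225
F = S·e^((r+u−y)T) = 1.070 · e^(-0.0225 × 12/12) = 1.070 · e^-0.022500
= 1.070 × 0.977751 = $1.046 per pound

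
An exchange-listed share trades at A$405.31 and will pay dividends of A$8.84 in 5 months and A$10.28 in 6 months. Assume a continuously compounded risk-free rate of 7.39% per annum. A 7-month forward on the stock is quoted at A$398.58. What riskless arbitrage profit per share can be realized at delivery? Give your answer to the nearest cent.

A$5.29 per share

PV(dividends) I = 8.84·e^(−0.0739·5/12) + 10.28·e^(−0.0739·6/12) = 18.4790
Fair forward F* = (S − I)·e^(rT) = (405.31 − 18.4790)·e^0.043108 = 386.8310 × 1.044051 = 403.8713
Market A$398.58 < fair 403.8713: forward underpriced → reverse cash-and-carry (short the stock, invest proceeds at r, pay the dividends, go long the forward).
Profit at T = |F_mkt − F*| = |398.58 − 403.8713| = A$5.29 per share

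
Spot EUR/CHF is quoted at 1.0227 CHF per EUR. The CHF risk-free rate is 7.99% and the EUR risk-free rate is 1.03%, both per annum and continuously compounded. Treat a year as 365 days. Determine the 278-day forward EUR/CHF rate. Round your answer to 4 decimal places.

1.0784

F = S·e^((r_CHF − r_EUR)T) = 1.0227 · e^((0.0799 − 0.0103) × 278/365)
= 1.0227 · e^0.053010 = 1.0227 × 1.054440
F = 1.0784 CHF per EUR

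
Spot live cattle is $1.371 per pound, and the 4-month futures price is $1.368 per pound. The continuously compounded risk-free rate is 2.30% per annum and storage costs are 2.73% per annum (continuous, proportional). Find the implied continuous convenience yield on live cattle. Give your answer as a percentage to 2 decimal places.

F = S·e^((r+u−y)T) ⇒ (r+u−y) = ln(F/S)/T
ln(1.368/1.371) = -0.002191; /T ⇒ -0.006573
y = r + u − ln(F/S)/T = 0.0230 + 0.0273 + 0.006573 = 0.056873
y = 5.69%

5.69%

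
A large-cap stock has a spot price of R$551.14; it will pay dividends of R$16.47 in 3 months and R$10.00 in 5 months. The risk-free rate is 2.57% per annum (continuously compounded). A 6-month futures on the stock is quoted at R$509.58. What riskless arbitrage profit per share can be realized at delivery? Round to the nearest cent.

PV(dividends) I = 16.47·e^(−0.0257·3/12) + 10.00·e^(−0.0257·5/12) = 26.2580
Fair futures F* = (S − I)·e^(rT) = (551.14 − 26.2580)·e^0.012850 = 524.8820 × 1.012933 = 531.6703
Market R$509.58 < fair 531.6703: forward underpriced → reverse cash-and-carry (short the stock, invest proceeds at r, pay the dividends, go long the forward).
Profit at T = |F_mkt − F*| = |509.58 − 531.6703| = R$22.09 per share

R$22.09 per share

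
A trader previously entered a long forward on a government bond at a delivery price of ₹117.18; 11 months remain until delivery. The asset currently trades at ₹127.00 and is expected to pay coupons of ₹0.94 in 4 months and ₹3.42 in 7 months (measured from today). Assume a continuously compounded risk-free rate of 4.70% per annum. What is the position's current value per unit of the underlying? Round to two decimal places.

₹10.51

PV(remaining coupons) I = 0.94·e^(−0.0470·4/12) + 3.42·e^(−0.0470·7/12) = 4.2529
Current forward F = (S − I)·e^(rT) = (127.00 − 4.2529)·e^(0.0470·11/12) = 122.7471 × 1.044025 = 128.1510
Value (long) = (F − K)·e^(−rT) = (128.1510 − 117.18) × 0.957832 = 10.5084
Value = ₹10.51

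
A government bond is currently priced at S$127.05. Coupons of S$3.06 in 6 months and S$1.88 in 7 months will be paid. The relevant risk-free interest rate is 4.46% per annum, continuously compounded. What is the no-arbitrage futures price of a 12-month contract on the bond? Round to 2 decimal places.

S$127.80

PV(coupons) I = 3.06·e^(−0.0446·6/12) + 1.88·e^(−0.0446·7/12)
I = 2.9925 + 1.8317 = 4.8242
F = (S − I)·e^(rT) = (127.05 − 4.8242) · e^(0.0446·12/12)
= 122.2258 · e^0.044600 = 122.2258 × 1.045610 = S$127.80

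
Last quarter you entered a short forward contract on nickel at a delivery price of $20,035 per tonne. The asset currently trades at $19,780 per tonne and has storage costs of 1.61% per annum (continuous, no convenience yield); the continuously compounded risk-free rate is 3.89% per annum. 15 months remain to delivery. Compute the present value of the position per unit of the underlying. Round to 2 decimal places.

Current fair forward for the remaining 15 months: F = S·e^((r + u)·T), (r + u) = 0.0389 + 0.0161 = 0.0550
F = 19780 · e^(0.0550 × 15/12) = 19780 × 1.07116838 = 21187.7106
Value of long forward = (F − K)·e^(−rT) = (21187.7106 − 20035) · e^(−0.0389·15/12)
= 1152.7106 × 0.95253826 = 1098.00
Short position value = −(long value) = -$1098.00

-$1098.00 per tonne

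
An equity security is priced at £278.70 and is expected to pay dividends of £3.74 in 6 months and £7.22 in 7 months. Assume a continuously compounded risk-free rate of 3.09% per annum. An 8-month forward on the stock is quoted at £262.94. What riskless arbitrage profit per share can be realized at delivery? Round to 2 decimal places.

PV(dividends) I = 3.74·e^(−0.0309·6/12) + 7.22·e^(−0.0309·7/12) = 10.7737
Fair forward F* = (S − I)·e^(rT) = (278.70 − 10.7737)·e^0.020600 = 267.9263 × 1.020814 = 273.5029
Market £262.94 < fair 273.5029: forward underpriced → reverse cash-and-carry (short the stock, invest proceeds at r, pay the dividends, go long the forward).
Profit at T = |F_mkt − F*| = |262.94 − 273.5029| = £10.56 per share

£10.56 per share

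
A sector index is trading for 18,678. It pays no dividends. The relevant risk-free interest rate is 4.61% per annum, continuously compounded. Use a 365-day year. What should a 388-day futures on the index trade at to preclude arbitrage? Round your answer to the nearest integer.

F = S·e^(rT) = 18678 · e^(0.0461 × 388/365)
= 18678 · e^0.049005 = 18678 × 1.050226
F = 19,616

19,616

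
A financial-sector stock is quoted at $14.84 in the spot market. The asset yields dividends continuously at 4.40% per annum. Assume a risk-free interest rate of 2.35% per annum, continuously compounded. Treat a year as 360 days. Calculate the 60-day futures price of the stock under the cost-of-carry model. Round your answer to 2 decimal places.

F = S·e^((r − q)T) = 14.84 · e^((0.0235 − 0.0440) × 60/360)
= 14.84 · e^-0.003417 = 14.84 × 0.996589
F = $14.79

$14.79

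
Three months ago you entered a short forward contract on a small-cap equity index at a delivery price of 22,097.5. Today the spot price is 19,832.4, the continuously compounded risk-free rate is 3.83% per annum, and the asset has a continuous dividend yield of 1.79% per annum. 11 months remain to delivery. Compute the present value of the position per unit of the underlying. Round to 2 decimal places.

1825.52

Current fair forward for the remaining 11 months: F = S·e^((r − q)·T), (r − q) = 0.0383 − 0.0179 = 0.0204
F = 19832.4 · e^(0.0204 × 11/12) = 19832.4 × 1.01887594 = 20206.7552
Value of long forward = (F − K)·e^(−rT) = (20206.7552 − 22097.5) · e^(−0.0383·11/12)
= -1890.7448 × 0.96550081 = -1825.52
Short position value = −(long value) = 1825.52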